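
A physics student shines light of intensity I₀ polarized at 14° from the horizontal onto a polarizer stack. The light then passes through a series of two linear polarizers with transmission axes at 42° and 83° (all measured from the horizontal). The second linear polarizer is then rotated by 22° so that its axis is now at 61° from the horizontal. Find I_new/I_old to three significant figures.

Before rotation:
By Malus's law, I₁ = I₀ cos²(42° − 14°) = I₀ cos²(28°) = 0.7796 I₀.
I₂ = I₁ cos²(83° − 42°) = 0.7796 I₀ · cos²(41°) = 0.444 I₀.
After rotation:
I₁ = I₀ cos²(42° − 14°) = I₀ cos²(28°) = 0.7796 I₀.
I₂ = I₁ cos²(61° − 42°) = 0.7796 I₀ · cos²(19°) = 0.697 I₀.
Ratio = 0.697 / 0.444 = 1.57.

I_new/I_old ≈ 1.57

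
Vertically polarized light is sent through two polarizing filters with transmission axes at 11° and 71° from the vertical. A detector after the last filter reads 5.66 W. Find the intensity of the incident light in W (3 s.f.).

I₁ = I₀ cos²(11° − 0°) = I₀ cos²(11°) = 0.9636 I₀.
I₂ = I₁ cos²(71° − 11°) = 0.9636 I₀ · cos²(60°) = 0.2409 I₀.
So 5.66 W = 0.2409 I₀, giving I₀ = 5.66/0.2409 = 23.5 W.

I₀ ≈ 23.5 W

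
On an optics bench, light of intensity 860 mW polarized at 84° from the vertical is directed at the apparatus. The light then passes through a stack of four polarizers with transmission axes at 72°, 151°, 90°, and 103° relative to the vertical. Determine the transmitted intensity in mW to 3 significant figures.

I₁ = 860 mW · cos²(12°) = 822.8 mW.
I₂ = I₁ · cos²(79°) = 822.8 · 0.03641 = 29.96 mW.
I₃ = I₂ · cos²(61°) = 29.96 · 0.235 = 7.041 mW.
I₄ = I₃ · cos²(13°) = 7.041 · 0.9494 = 6.685 mW.

I ≈ 6.68 mW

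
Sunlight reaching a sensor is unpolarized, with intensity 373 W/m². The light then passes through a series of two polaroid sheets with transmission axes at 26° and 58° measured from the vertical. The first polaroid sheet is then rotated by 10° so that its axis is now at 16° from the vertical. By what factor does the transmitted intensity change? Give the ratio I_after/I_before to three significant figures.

I_new/I_old ≈ 0.768

Before rotation:
Unpolarized light through the first polarizer → I₁ = ½ I₀, now polarized at 26°.
I₂ = I₁ cos²(58° − 26°) = 0.5 I₀ · cos²(32°) = 0.3596 I₀.
After rotation:
Unpolarized light through the first polarizer → I₁ = ½ I₀, now polarized at 16°.
I₂ = I₁ cos²(58° − 16°) = 0.5 I₀ · cos²(42°) = 0.2761 I₀.
Ratio = 0.2761 / 0.3596 = 0.7679.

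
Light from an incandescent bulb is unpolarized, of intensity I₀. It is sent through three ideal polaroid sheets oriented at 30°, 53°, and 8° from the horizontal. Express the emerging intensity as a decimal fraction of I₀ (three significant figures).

Unpolarized light through the first polarizer → I₁ = ½ I₀, now polarized at 30°.
I₂ = I₁ cos²(53° − 30°) = 0.5 I₀ · cos²(23°) = 0.4237 I₀.
I₃ = I₂ cos²(8° − 53°) = 0.4237 I₀ · cos²(45°) = 0.2118 I₀.
Transmitted fraction = 0.2118.

≈ 0.212 I₀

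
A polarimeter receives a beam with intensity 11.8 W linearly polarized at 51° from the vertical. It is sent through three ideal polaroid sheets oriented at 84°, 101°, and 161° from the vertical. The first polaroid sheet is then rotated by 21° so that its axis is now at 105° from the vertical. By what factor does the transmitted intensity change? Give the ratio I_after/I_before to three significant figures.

I_new/I_old ≈ 0.534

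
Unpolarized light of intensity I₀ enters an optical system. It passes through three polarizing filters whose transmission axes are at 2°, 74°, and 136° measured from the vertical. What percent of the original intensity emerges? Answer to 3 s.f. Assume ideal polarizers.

≈ 1.05%

Unpolarized light through the first polarizer → I₁ = ½ I₀, now polarized at 2°.
I₂ = I₁ cos²(74° − 2°) = 0.5 I₀ · cos²(72°) = 0.04775 I₀.
I₃ = I₂ cos²(136° − 74°) = 0.04775 I₀ · cos²(62°) = 0.01052 I₀.
That is 1.052% of the incident intensity.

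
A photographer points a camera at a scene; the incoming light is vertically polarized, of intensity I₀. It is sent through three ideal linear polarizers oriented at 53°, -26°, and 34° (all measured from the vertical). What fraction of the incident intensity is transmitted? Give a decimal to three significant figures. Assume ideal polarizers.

By Malus's law, I₁ = I₀ cos²(53° − 0°) = I₀ cos²(53°) = 0.3622 I₀.
I₂ = I₁ cos²(-26° − 53°) = 0.3622 I₀ · cos²(79°) = 0.01319 I₀.
I₃ = I₂ cos²(34° + 26°) = 0.01319 I₀ · cos²(60°) = 0.003297 I₀.
Transmitted fraction = 0.003297.

≈ 0.00330 I₀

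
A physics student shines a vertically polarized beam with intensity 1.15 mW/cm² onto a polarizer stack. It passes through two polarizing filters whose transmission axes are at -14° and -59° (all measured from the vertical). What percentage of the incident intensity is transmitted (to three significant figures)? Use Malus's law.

By Malus's law, I₁ = 1.15 mW/cm² · cos²(14°) = 1.083 mW/cm².
I₂ = I₁ · cos²(45°) = 1.083 · 0.5 = 0.5413 mW/cm².
That is 47.07% of the incident intensity.

≈ 47.1%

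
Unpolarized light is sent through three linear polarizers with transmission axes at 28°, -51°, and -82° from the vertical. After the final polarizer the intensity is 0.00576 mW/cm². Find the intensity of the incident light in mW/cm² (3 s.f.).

Unpolarized light through the first polarizer → I₁ = ½ I₀, now polarized at 28°.
I₂ = I₁ cos²(-51° − 28°) = 0.5 I₀ · cos²(79°) = 0.0182 I₀.
I₃ = I₂ cos²(-82° + 51°) = 0.0182 I₀ · cos²(31°) = 0.01338 I₀.
So 0.00576 mW/cm² = 0.01338 I₀, giving I₀ = 0.00576/0.01338 = 0.4306 mW/cm².

I₀ ≈ 0.431 mW/cm²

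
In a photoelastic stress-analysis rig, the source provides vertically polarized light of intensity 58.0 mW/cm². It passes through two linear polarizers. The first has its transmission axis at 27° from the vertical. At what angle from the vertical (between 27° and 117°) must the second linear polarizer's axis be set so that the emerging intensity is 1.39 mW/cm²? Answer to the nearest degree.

By Malus's law, I₁ = I₀ cos²(27° − 0°) = I₀ cos²(27°) = 0.7939 I₀.
Target fraction: 1.39 / 58.0 mW/cm² = 0.02397 of I₀.
Need I₂/I₀ = 0.02397, so cos²(θ − 27°) = 0.02397 / 0.7939 = 0.03019.
θ − 27° = arccos(√0.03019) = 80.0°, giving θ ≈ 27 + 80.0 = 107.0°.

θ ≈ 107°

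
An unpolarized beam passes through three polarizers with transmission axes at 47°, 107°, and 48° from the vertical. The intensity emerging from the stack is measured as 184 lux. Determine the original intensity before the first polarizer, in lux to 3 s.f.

Unpolarized light through the first polarizer → I₁ = ½ I₀, now polarized at 47°.
I₂ = I₁ cos²(107° − 47°) = 0.5 I₀ · cos²(60°) = 0.125 I₀.
I₃ = I₂ cos²(48° − 107°) = 0.125 I₀ · cos²(59°) = 0.03316 I₀.
So 184 lux = 0.03316 I₀, giving I₀ = 184/0.03316 = 5549 lux.

I₀ ≈ 5550 lux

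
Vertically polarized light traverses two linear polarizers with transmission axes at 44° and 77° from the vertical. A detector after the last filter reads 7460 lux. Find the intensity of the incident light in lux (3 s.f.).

I₀ ≈ 2.05e4 lux

I₁ = I₀ cos²(44° − 0°) = I₀ cos²(44°) = 0.5174 I₀.
I₂ = I₁ cos²(77° − 44°) = 0.5174 I₀ · cos²(33°) = 0.364 I₀.
So 7460 lux = 0.364 I₀, giving I₀ = 7460/0.364 = 2.05e+04 lux.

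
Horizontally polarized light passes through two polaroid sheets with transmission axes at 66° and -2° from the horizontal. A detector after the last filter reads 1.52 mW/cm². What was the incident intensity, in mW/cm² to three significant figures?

I₀ ≈ 65.5 mW/cm²

I₁ = I₀ cos²(66° − 0°) = I₀ cos²(66°) = 0.1654 I₀.
I₂ = I₁ cos²(-2° − 66°) = 0.1654 I₀ · cos²(68°) = 0.02322 I₀.
So 1.52 mW/cm² = 0.02322 I₀, giving I₀ = 1.52/0.02322 = 65.47 mW/cm².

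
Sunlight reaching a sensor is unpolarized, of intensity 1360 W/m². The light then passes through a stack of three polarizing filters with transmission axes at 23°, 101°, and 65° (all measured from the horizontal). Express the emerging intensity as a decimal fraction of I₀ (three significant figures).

I/I₀ ≈ 0.0141

Unpolarized light through the first polarizer → I₁ = 1360 W/m²/2 = 680 W/m², polarized at 23°.
I₂ = I₁ · cos²(78°) = 680 · 0.04323 = 29.39 W/m².
I₃ = I₂ · cos²(36°) = 29.39 · 0.6545 = 19.24 W/m².
Transmitted fraction = 0.01415.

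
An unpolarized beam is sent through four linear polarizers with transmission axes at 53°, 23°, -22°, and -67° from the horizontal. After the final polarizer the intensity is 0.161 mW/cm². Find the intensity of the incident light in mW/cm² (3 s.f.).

I₀ ≈ 1.72 mW/cm²

Unpolarized light through the first polarizer → I₁ = ½ I₀, now polarized at 53°.
I₂ = I₁ cos²(23° − 53°) = 0.5 I₀ · cos²(30°) = 0.375 I₀.
I₃ = I₂ cos²(-22° − 23°) = 0.375 I₀ · cos²(45°) = 0.1875 I₀.
I₄ = I₃ cos²(-67° + 22°) = 0.1875 I₀ · cos²(45°) = 0.09375 I₀.
So 0.161 mW/cm² = 0.09375 I₀, giving I₀ = 0.161/0.09375 = 1.717 mW/cm².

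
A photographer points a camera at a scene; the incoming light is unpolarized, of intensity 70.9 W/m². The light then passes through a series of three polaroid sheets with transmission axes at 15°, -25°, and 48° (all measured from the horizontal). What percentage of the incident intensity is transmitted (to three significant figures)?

Unpolarized light through the first polarizer → I₁ = 70.9 W/m²/2 = 35.45 W/m², polarized at 15°.
I₂ = I₁ · cos²(40°) = 35.45 · 0.5868 = 20.8 W/m².
I₃ = I₂ · cos²(73°) = 20.8 · 0.08548 = 1.778 W/m².
That is 2.508% of the incident intensity.

≈ 2.51%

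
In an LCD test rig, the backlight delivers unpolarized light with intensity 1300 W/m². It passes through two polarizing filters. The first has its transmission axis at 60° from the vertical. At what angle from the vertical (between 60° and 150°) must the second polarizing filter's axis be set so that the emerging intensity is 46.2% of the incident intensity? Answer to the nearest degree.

Unpolarized light through the first polarizer → I₁ = ½ I₀, now polarized at 60°.
Need I₂/I₀ = 0.462, so cos²(θ − 60°) = 0.462 / 0.5 = 0.924.
θ − 60° = arccos(√0.924) = 16.0°, giving θ ≈ 60 + 16.0 = 76.0°.

θ ≈ 76°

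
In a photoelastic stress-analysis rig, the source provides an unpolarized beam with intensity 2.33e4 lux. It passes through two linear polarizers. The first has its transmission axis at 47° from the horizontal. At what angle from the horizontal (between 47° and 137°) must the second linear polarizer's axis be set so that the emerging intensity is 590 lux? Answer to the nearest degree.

θ ≈ 124°

Unpolarized light through the first polarizer → I₁ = ½ I₀, now polarized at 47°.
Target fraction: 590 / 2.33e4 lux = 0.02532 of I₀.
Need I₂/I₀ = 0.02532, so cos²(θ − 47°) = 0.02532 / 0.5 = 0.05064.
θ − 47° = arccos(√0.05064) = 77.0°, giving θ ≈ 47 + 77.0 = 124.0°.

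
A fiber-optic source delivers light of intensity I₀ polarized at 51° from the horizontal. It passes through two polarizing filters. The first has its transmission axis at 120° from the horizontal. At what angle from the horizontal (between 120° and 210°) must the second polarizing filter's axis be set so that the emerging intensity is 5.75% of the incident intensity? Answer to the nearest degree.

By Malus's law, I₁ = I₀ cos²(120° − 51°) = I₀ cos²(69°) = 0.1284 I₀.
Need I₂/I₀ = 0.0575, so cos²(θ − 120°) = 0.0575 / 0.1284 = 0.4477.
θ − 120° = arccos(√0.4477) = 48.0°, giving θ ≈ 120 + 48.0 = 168.0°.

θ ≈ 168°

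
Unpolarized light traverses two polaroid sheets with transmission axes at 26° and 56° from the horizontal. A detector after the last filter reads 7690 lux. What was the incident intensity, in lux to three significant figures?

Unpolarized light through the first polarizer → I₁ = ½ I₀, now polarized at 26°.
I₂ = I₁ cos²(56° − 26°) = 0.5 I₀ · cos²(30°) = 0.375 I₀.
So 7690 lux = 0.375 I₀, giving I₀ = 7690/0.375 = 2.051e+04 lux.

I₀ ≈ 2.05e4 lux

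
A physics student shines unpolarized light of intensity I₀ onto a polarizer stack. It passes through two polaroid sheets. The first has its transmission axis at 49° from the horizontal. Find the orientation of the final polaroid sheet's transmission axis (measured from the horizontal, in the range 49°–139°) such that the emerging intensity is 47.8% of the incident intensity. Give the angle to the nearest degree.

θ ≈ 61°

Unpolarized light through the first polarizer → I₁ = ½ I₀, now polarized at 49°.
Need I₂/I₀ = 0.478, so cos²(θ − 49°) = 0.478 / 0.5 = 0.956.
θ − 49° = arccos(√0.956) = 12.1°, giving θ ≈ 49 + 12.1 = 61.1°.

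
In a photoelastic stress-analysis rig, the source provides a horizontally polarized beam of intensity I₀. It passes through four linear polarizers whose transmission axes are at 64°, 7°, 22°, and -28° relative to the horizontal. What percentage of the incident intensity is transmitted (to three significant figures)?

By Malus's law, I₁ = I₀ cos²(64° − 0°) = I₀ cos²(64°) = 0.1922 I₀.
I₂ = I₁ cos²(7° − 64°) = 0.1922 I₀ · cos²(57°) = 0.057 I₀.
I₃ = I₂ cos²(22° − 7°) = 0.057 I₀ · cos²(15°) = 0.05318 I₀.
I₄ = I₃ cos²(-28° − 22°) = 0.05318 I₀ · cos²(50°) = 0.02197 I₀.
That is 2.197% of the incident intensity.

≈ 2.20%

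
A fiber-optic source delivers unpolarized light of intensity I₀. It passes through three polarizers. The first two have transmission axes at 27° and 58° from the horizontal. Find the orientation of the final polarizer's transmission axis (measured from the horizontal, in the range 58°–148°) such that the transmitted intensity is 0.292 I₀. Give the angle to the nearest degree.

θ ≈ 85°

Unpolarized light through the first polarizer → I₁ = ½ I₀, now polarized at 27°.
I₂ = I₁ cos²(58° − 27°) = 0.5 I₀ · cos²(31°) = 0.3674 I₀.
Need I₃/I₀ = 0.292, so cos²(θ − 58°) = 0.292 / 0.3674 = 0.7948.
θ − 58° = arccos(√0.7948) = 26.9°, giving θ ≈ 58 + 26.9 = 84.9°.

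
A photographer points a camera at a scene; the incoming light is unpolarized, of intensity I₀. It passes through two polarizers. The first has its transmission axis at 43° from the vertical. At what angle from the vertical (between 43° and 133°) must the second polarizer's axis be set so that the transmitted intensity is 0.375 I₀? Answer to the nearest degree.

θ ≈ 73°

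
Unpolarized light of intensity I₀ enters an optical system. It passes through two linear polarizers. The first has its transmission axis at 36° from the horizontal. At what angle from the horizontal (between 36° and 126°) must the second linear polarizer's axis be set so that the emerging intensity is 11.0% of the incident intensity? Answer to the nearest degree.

Unpolarized light through the first polarizer → I₁ = ½ I₀, now polarized at 36°.
Need I₂/I₀ = 0.11, so cos²(θ − 36°) = 0.11 / 0.5 = 0.22.
θ − 36° = arccos(√0.22) = 62.0°, giving θ ≈ 36 + 62.0 = 98.0°.

θ ≈ 98°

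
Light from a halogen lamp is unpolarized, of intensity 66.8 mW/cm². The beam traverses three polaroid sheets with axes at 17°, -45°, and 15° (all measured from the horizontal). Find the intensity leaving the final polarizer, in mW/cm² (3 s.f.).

I ≈ 1.84 mW/cm²

Unpolarized light through the first polarizer → I₁ = 66.8 mW/cm²/2 = 33.4 mW/cm², polarized at 17°.
I₂ = I₁ · cos²(62°) = 33.4 · 0.2204 = 7.361 mW/cm².
I₃ = I₂ · cos²(60°) = 7.361 · 0.25 = 1.84 mW/cm².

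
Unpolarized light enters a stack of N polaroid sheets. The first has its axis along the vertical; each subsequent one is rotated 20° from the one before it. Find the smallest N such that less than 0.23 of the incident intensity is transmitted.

N = 8

First polarizer halves the unpolarized light: factor 1/2.
Each further stage multiplies by cos²(20°) = 0.883.
After N polarizers: T = 0.5·0.883^(N−1). Require T < 0.23 ⇒ N−1 > ln(0.23/0.5)/ln(0.883) = 6.24, so N−1 ≥ 7 and N = 8.
Check: N=8 gives T = 0.2093 < 0.23; N=7 gives T = 0.237.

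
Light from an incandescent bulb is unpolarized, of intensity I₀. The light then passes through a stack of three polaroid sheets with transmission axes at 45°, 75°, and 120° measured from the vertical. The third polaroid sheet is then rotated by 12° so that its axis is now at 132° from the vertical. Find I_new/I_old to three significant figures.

Before rotation:
Unpolarized light through the first polarizer → I₁ = ½ I₀, now polarized at 45°.
I₂ = I₁ cos²(75° − 45°) = 0.5 I₀ · cos²(30°) = 0.375 I₀.
I₃ = I₂ cos²(120° − 75°) = 0.375 I₀ · cos²(45°) = 0.1875 I₀.
After rotation:
Unpolarized light through the first polarizer → I₁ = ½ I₀, now polarized at 45°.
I₂ = I₁ cos²(75° − 45°) = 0.5 I₀ · cos²(30°) = 0.375 I₀.
I₃ = I₂ cos²(132° − 75°) = 0.375 I₀ · cos²(57°) = 0.1112 I₀.
Ratio = 0.1112 / 0.1875 = 0.5933.

I_new/I_old ≈ 0.593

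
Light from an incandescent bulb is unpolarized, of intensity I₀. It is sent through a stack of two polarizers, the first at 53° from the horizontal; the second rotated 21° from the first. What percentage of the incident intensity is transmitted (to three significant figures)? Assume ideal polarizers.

Unpolarized light through the first polarizer → I₁ = ½ I₀, now polarized at 53°.
I₂ = I₁ cos²(21°) = 0.5 · 0.8716 I₀ = 0.4358 I₀.
That is 43.58% of the incident intensity.

≈ 43.6%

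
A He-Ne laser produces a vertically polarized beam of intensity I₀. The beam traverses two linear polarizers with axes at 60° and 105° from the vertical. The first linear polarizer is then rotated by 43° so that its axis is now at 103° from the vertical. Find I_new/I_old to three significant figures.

Before rotation:
By Malus's law, I₁ = I₀ cos²(60° − 0°) = I₀ cos²(60°) = 0.25 I₀.
I₂ = I₁ cos²(105° − 60°) = 0.25 I₀ · cos²(45°) = 0.125 I₀.
After rotation:
I₁ = I₀ cos²(103° − 0°) = I₀ cos²(77°) = 0.0506 I₀.
I₂ = I₁ cos²(105° − 103°) = 0.0506 I₀ · cos²(2°) = 0.05054 I₀.
Ratio = 0.05054 / 0.125 = 0.4043.

I_new/I_old ≈ 0.404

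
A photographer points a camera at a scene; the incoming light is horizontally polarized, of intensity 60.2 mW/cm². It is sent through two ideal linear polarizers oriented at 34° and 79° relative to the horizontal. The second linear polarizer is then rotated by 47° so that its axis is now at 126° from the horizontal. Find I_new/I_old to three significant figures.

I_new/I_old ≈ 0.00244

Before rotation:
I₁ = I₀ cos²(34° − 0°) = I₀ cos²(34°) = 0.6873 I₀.
I₂ = I₁ cos²(79° − 34°) = 0.6873 I₀ · cos²(45°) = 0.3437 I₀.
After rotation:
I₁ = I₀ cos²(34° − 0°) = I₀ cos²(34°) = 0.6873 I₀.
Angle between axes 1 and 2: 88°. I₂ = 0.6873 I₀ · cos²(88°) = 0.0008371 I₀.
Ratio = 0.0008371 / 0.3437 = 0.002436.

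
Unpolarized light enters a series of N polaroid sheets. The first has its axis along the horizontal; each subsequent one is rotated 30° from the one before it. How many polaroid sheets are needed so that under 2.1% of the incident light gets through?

N = 13

First polarizer halves the unpolarized light: factor 1/2.
Each further stage multiplies by cos²(30°) = 0.75.
After N polarizers: T = 0.5·0.75^(N−1). Require T < 0.021 ⇒ N−1 > ln(0.021/0.5)/ln(0.75) = 11.02, so N−1 ≥ 12 and N = 13.
Check: N=13 gives T = 0.01584 < 0.021; N=12 gives T = 0.02112.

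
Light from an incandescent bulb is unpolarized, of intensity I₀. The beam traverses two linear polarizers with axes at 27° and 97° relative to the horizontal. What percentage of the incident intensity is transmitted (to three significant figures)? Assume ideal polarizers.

Unpolarized light through the first polarizer → I₁ = ½ I₀, now polarized at 27°.
I₂ = I₁ cos²(97° − 27°) = 0.5 I₀ · cos²(70°) = 0.05849 I₀.
That is 5.849% of the incident intensity.

≈ 5.85%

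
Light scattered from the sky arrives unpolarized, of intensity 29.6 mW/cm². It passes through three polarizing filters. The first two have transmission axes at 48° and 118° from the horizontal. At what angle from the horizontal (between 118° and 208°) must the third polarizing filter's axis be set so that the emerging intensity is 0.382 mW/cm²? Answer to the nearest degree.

θ ≈ 180°

Unpolarized light through the first polarizer → I₁ = ½ I₀, now polarized at 48°.
I₂ = I₁ cos²(118° − 48°) = 0.5 I₀ · cos²(70°) = 0.05849 I₀.
Target fraction: 0.382 / 29.6 mW/cm² = 0.01291 of I₀.
Need I₃/I₀ = 0.01291, so cos²(θ − 118°) = 0.01291 / 0.05849 = 0.2206.
θ − 118° = arccos(√0.2206) = 62.0°, giving θ ≈ 118 + 62.0 = 180.0°.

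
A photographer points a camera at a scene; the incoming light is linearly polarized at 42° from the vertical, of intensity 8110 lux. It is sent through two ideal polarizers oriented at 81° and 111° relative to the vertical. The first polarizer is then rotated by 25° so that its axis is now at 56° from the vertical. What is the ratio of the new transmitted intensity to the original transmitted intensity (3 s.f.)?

I_new/I_old ≈ 0.684

Before rotation:
I₁ = I₀ cos²(81° − 42°) = I₀ cos²(39°) = 0.604 I₀.
I₂ = I₁ cos²(111° − 81°) = 0.604 I₀ · cos²(30°) = 0.453 I₀.
After rotation:
I₁ = I₀ cos²(56° − 42°) = I₀ cos²(14°) = 0.9415 I₀.
I₂ = I₁ cos²(111° − 56°) = 0.9415 I₀ · cos²(55°) = 0.3097 I₀.
Ratio = 0.3097 / 0.453 = 0.6838.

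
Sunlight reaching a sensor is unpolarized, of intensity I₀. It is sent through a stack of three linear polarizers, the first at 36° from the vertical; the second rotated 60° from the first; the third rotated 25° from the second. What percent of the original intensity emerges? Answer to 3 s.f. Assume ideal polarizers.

≈ 10.3%

Unpolarized light through the first polarizer → I₁ = ½ I₀, now polarized at 36°.
I₂ = I₁ cos²(60°) = 0.5 · 0.25 I₀ = 0.125 I₀.
I₃ = I₂ cos²(25°) = 0.125 · 0.8214 I₀ = 0.1027 I₀.
That is 10.27% of the incident intensity.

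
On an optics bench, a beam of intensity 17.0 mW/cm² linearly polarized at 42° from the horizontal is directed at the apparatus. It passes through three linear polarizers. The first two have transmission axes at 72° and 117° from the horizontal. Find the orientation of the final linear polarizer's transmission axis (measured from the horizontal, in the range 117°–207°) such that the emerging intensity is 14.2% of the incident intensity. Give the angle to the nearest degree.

By Malus's law, I₁ = I₀ cos²(72° − 42°) = I₀ cos²(30°) = 0.75 I₀.
I₂ = I₁ cos²(117° − 72°) = 0.75 I₀ · cos²(45°) = 0.375 I₀.
Need I₃/I₀ = 0.142, so cos²(θ − 117°) = 0.142 / 0.375 = 0.3787.
θ − 117° = arccos(√0.3787) = 52.0°, giving θ ≈ 117 + 52.0 = 169.0°.

θ ≈ 169°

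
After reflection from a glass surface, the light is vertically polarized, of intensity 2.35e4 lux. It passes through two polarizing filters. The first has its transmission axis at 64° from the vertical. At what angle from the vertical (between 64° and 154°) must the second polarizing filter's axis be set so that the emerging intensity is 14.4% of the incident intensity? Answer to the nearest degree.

I₁ = I₀ cos²(64° − 0°) = I₀ cos²(64°) = 0.1922 I₀.
Need I₂/I₀ = 0.144, so cos²(θ − 64°) = 0.144 / 0.1922 = 0.7493.
θ − 64° = arccos(√0.7493) = 30.0°, giving θ ≈ 64 + 30.0 = 94.0°.

θ ≈ 94°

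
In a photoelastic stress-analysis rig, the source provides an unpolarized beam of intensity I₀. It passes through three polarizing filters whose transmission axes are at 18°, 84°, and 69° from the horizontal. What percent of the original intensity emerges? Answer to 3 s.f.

Unpolarized light through the first polarizer → I₁ = ½ I₀, now polarized at 18°.
I₂ = I₁ cos²(84° − 18°) = 0.5 I₀ · cos²(66°) = 0.08272 I₀.
I₃ = I₂ cos²(69° − 84°) = 0.08272 I₀ · cos²(15°) = 0.07718 I₀.
That is 7.718% of the incident intensity.

≈ 7.72%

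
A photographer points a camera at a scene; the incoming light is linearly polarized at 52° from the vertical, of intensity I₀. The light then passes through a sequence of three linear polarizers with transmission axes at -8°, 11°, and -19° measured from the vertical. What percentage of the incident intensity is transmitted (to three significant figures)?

≈ 16.8%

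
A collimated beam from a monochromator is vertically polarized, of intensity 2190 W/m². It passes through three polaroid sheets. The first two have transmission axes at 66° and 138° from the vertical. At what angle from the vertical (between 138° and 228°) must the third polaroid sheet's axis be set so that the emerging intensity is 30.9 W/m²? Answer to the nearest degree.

By Malus's law, I₁ = I₀ cos²(66° − 0°) = I₀ cos²(66°) = 0.1654 I₀.
I₂ = I₁ cos²(138° − 66°) = 0.1654 I₀ · cos²(72°) = 0.0158 I₀.
Target fraction: 30.9 / 2190 W/m² = 0.01411 of I₀.
Need I₃/I₀ = 0.01411, so cos²(θ − 138°) = 0.01411 / 0.0158 = 0.8931.
θ − 138° = arccos(√0.8931) = 19.1°, giving θ ≈ 138 + 19.1 = 157.1°.

θ ≈ 157°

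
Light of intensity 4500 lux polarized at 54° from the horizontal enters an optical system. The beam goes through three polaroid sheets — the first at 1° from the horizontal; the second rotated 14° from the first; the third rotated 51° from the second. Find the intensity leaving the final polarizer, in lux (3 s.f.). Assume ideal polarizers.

I₁ = 4500 lux · cos²(53°) = 1630 lux.
I₂ = I₁ · cos²(14°) = 1630 · 0.9415 = 1534 lux.
I₃ = I₂ · cos²(51°) = 1534 · 0.396 = 607.7 lux.

I ≈ 608 lux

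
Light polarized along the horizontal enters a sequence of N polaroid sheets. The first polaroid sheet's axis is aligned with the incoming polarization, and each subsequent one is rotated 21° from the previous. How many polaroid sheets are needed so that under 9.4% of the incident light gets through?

N = 19

First polarizer is aligned with the polarization: full transmission.
Each further stage multiplies by cos²(21°) = 0.8716.
After N polarizers: T = 0.8716^(N−1). Require T < 0.094 ⇒ N−1 > ln(0.094)/ln(0.8716) = 17.20, so N−1 ≥ 18 and N = 19.
Check: N=19 gives T = 0.08423 < 0.094; N=18 gives T = 0.09664.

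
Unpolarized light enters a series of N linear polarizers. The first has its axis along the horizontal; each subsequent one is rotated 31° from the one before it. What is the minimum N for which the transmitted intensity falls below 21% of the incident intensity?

First polarizer halves the unpolarized light: factor 1/2.
Each further stage multiplies by cos²(31°) = 0.7347.
After N polarizers: T = 0.5·0.7347^(N−1). Require T < 0.21 ⇒ N−1 > ln(0.21/0.5)/ln(0.7347) = 2.81, so N−1 ≥ 3 and N = 4.
Check: N=4 gives T = 0.1983 < 0.21; N=3 gives T = 0.2699.

N = 4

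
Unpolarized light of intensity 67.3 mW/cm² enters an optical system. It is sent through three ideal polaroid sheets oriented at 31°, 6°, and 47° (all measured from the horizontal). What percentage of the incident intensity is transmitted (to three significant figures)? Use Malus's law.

Unpolarized light through the first polarizer → I₁ = 67.3 mW/cm²/2 = 33.65 mW/cm², polarized at 31°.
I₂ = I₁ · cos²(25°) = 33.65 · 0.8214 = 27.64 mW/cm².
I₃ = I₂ · cos²(41°) = 27.64 · 0.5696 = 15.74 mW/cm².
That is 23.39% of the incident intensity.

≈ 23.4%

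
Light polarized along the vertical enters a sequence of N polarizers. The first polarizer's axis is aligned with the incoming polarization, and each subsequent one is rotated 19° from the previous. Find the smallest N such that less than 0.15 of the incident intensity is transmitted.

N = 18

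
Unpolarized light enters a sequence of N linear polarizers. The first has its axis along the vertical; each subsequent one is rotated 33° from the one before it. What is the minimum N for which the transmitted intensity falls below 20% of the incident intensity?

First polarizer halves the unpolarized light: factor 1/2.
Each further stage multiplies by cos²(33°) = 0.7034.
After N polarizers: T = 0.5·0.7034^(N−1). Require T < 0.20 ⇒ N−1 > ln(0.20/0.5)/ln(0.7034) = 2.60, so N−1 ≥ 3 and N = 4.
Check: N=4 gives T = 0.174 < 0.20; N=3 gives T = 0.2474.

N = 4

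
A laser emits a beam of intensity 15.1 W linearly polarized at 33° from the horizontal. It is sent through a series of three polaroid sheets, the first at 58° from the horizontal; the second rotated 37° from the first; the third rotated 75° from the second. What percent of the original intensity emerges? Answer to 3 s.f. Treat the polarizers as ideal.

By Malus's law, I₁ = 15.1 W · cos²(25°) = 12.4 W.
I₂ = I₁ · cos²(37°) = 12.4 · 0.6378 = 7.911 W.
I₃ = I₂ · cos²(75°) = 7.911 · 0.06699 = 0.5299 W.
That is 3.509% of the incident intensity.

≈ 3.51%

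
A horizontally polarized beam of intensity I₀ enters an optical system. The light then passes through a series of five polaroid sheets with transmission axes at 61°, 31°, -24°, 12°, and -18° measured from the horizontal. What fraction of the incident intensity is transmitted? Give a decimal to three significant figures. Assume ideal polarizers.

≈ 0.0285 I₀

I₁ = I₀ cos²(61° − 0°) = I₀ cos²(61°) = 0.235 I₀.
I₂ = I₁ cos²(31° − 61°) = 0.235 I₀ · cos²(30°) = 0.1763 I₀.
I₃ = I₂ cos²(-24° − 31°) = 0.1763 I₀ · cos²(55°) = 0.05799 I₀.
I₄ = I₃ cos²(12° + 24°) = 0.05799 I₀ · cos²(36°) = 0.03796 I₀.
I₅ = I₄ cos²(-18° − 12°) = 0.03796 I₀ · cos²(30°) = 0.02847 I₀.
Transmitted fraction = 0.02847.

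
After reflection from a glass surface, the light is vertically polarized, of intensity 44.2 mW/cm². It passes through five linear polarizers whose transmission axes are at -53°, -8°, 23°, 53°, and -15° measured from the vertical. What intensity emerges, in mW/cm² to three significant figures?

I ≈ 0.619 mW/cm²

By Malus's law, I₁ = 44.2 mW/cm² · cos²(53°) = 16.01 mW/cm².
I₂ = I₁ · cos²(45°) = 16.01 · 0.5 = 8.004 mW/cm².
I₃ = I₂ · cos²(31°) = 8.004 · 0.7347 = 5.881 mW/cm².
I₄ = I₃ · cos²(30°) = 5.881 · 0.75 = 4.411 mW/cm².
I₅ = I₄ · cos²(68°) = 4.411 · 0.1403 = 0.619 mW/cm².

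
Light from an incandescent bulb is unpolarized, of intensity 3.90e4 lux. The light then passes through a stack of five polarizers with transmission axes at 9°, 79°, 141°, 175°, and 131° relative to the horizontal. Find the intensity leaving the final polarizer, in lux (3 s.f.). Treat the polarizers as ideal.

I ≈ 179 lux

Unpolarized light through the first polarizer → I₁ = 3.90e4 lux/2 = 1.95e+04 lux, polarized at 9°.
I₂ = I₁ · cos²(70°) = 1.95e+04 · 0.117 = 2281 lux.
I₃ = I₂ · cos²(62°) = 2281 · 0.2204 = 502.8 lux.
I₄ = I₃ · cos²(34°) = 502.8 · 0.6873 = 345.5 lux.
I₅ = I₄ · cos²(44°) = 345.5 · 0.5174 = 178.8 lux.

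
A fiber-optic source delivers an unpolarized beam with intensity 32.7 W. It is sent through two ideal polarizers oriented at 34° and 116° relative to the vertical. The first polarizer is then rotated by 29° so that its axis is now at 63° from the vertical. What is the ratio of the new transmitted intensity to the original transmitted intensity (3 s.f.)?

I_new/I_old ≈ 18.7

Before rotation:
Unpolarized light through the first polarizer → I₁ = ½ I₀, now polarized at 34°.
I₂ = I₁ cos²(116° − 34°) = 0.5 I₀ · cos²(82°) = 0.009685 I₀.
After rotation:
Unpolarized light through the first polarizer → I₁ = ½ I₀, now polarized at 63°.
I₂ = I₁ cos²(116° − 63°) = 0.5 I₀ · cos²(53°) = 0.1811 I₀.
Ratio = 0.1811 / 0.009685 = 18.7.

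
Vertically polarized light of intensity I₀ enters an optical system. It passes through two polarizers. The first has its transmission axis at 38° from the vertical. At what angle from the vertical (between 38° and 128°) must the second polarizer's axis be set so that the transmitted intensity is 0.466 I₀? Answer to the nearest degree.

I₁ = I₀ cos²(38° − 0°) = I₀ cos²(38°) = 0.621 I₀.
Need I₂/I₀ = 0.466, so cos²(θ − 38°) = 0.466 / 0.621 = 0.7504.
θ − 38° = arccos(√0.7504) = 30.0°, giving θ ≈ 38 + 30.0 = 68.0°.

θ ≈ 68°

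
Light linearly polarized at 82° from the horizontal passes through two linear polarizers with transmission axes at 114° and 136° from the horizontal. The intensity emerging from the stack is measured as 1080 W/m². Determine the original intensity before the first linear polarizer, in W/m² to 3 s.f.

I₀ ≈ 1750 W/m²

I₁ = I₀ cos²(114° − 82°) = I₀ cos²(32°) = 0.7192 I₀.
I₂ = I₁ cos²(136° − 114°) = 0.7192 I₀ · cos²(22°) = 0.6183 I₀.
So 1080 W/m² = 0.6183 I₀, giving I₀ = 1080/0.6183 = 1747 W/m².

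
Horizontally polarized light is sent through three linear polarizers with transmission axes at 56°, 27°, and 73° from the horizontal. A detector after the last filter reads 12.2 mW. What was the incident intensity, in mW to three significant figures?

By Malus's law, I₁ = I₀ cos²(56° − 0°) = I₀ cos²(56°) = 0.3127 I₀.
I₂ = I₁ cos²(27° − 56°) = 0.3127 I₀ · cos²(29°) = 0.2392 I₀.
I₃ = I₂ cos²(73° − 27°) = 0.2392 I₀ · cos²(46°) = 0.1154 I₀.
So 12.2 mW = 0.1154 I₀, giving I₀ = 12.2/0.1154 = 105.7 mW.

I₀ ≈ 106 mW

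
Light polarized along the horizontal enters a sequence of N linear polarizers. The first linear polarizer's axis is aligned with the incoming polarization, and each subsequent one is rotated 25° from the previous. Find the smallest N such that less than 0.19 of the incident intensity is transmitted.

First polarizer is aligned with the polarization: full transmission.
Each further stage multiplies by cos²(25°) = 0.8214.
After N polarizers: T = 0.8214^(N−1). Require T < 0.19 ⇒ N−1 > ln(0.19)/ln(0.8214) = 8.44, so N−1 ≥ 9 and N = 10.
Check: N=10 gives T = 0.1702 < 0.19; N=9 gives T = 0.2072.

N = 10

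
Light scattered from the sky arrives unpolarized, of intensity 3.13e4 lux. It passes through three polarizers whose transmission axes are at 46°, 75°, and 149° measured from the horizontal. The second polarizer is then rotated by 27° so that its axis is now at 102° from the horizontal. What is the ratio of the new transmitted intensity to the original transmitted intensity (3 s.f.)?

Before rotation:
Unpolarized light through the first polarizer → I₁ = ½ I₀, now polarized at 46°.
I₂ = I₁ cos²(75° − 46°) = 0.5 I₀ · cos²(29°) = 0.3825 I₀.
I₃ = I₂ cos²(149° − 75°) = 0.3825 I₀ · cos²(74°) = 0.02906 I₀.
After rotation:
Unpolarized light through the first polarizer → I₁ = ½ I₀, now polarized at 46°.
I₂ = I₁ cos²(102° − 46°) = 0.5 I₀ · cos²(56°) = 0.1563 I₀.
I₃ = I₂ cos²(149° − 102°) = 0.1563 I₀ · cos²(47°) = 0.07272 I₀.
Ratio = 0.07272 / 0.02906 = 2.503.

I_new/I_old ≈ 2.50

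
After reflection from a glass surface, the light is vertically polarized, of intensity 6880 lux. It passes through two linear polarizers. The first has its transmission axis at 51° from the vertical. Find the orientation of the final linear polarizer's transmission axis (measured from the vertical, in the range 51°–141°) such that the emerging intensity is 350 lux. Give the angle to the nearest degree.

I₁ = I₀ cos²(51° − 0°) = I₀ cos²(51°) = 0.396 I₀.
Target fraction: 350 / 6880 lux = 0.05087 of I₀.
Need I₂/I₀ = 0.05087, so cos²(θ − 51°) = 0.05087 / 0.396 = 0.1285.
θ − 51° = arccos(√0.1285) = 69.0°, giving θ ≈ 51 + 69.0 = 120.0°.

θ ≈ 120°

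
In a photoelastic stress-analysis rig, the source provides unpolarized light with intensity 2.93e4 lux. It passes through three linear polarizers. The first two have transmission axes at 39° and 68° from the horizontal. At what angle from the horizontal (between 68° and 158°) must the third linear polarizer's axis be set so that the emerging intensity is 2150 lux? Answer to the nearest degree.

Unpolarized light through the first polarizer → I₁ = ½ I₀, now polarized at 39°.
I₂ = I₁ cos²(68° − 39°) = 0.5 I₀ · cos²(29°) = 0.3825 I₀.
Target fraction: 2150 / 2.93e4 lux = 0.07338 of I₀.
Need I₃/I₀ = 0.07338, so cos²(θ − 68°) = 0.07338 / 0.3825 = 0.1919.
θ − 68° = arccos(√0.1919) = 64.0°, giving θ ≈ 68 + 64.0 = 132.0°.

θ ≈ 132°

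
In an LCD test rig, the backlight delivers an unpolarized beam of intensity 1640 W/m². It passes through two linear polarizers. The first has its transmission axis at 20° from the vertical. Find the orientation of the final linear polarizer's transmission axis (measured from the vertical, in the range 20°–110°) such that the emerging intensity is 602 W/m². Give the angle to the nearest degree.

θ ≈ 51°

Unpolarized light through the first polarizer → I₁ = ½ I₀, now polarized at 20°.
Target fraction: 602 / 1640 W/m² = 0.3671 of I₀.
Need I₂/I₀ = 0.3671, so cos²(θ − 20°) = 0.3671 / 0.5 = 0.7341.
θ − 20° = arccos(√0.7341) = 31.0°, giving θ ≈ 20 + 31.0 = 51.0°.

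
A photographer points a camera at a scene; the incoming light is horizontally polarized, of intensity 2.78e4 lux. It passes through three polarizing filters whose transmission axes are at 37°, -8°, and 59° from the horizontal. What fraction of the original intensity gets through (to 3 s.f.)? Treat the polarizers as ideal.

I/I₀ ≈ 0.0487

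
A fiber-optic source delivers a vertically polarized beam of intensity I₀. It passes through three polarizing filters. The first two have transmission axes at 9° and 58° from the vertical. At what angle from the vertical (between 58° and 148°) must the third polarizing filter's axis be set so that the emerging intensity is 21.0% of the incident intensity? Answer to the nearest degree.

By Malus's law, I₁ = I₀ cos²(9° − 0°) = I₀ cos²(9°) = 0.9755 I₀.
I₂ = I₁ cos²(58° − 9°) = 0.9755 I₀ · cos²(49°) = 0.4199 I₀.
Need I₃/I₀ = 0.21, so cos²(θ − 58°) = 0.21 / 0.4199 = 0.5001.
θ − 58° = arccos(√0.5001) = 45.0°, giving θ ≈ 58 + 45.0 = 103.0°.

θ ≈ 103°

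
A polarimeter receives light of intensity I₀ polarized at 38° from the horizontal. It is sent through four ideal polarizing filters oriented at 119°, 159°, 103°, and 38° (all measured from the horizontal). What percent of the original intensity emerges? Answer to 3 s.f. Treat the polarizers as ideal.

≈ 0.0802%

I₁ = I₀ cos²(119° − 38°) = I₀ cos²(81°) = 0.02447 I₀.
I₂ = I₁ cos²(159° − 119°) = 0.02447 I₀ · cos²(40°) = 0.01436 I₀.
I₃ = I₂ cos²(103° − 159°) = 0.01436 I₀ · cos²(56°) = 0.004491 I₀.
I₄ = I₃ cos²(38° − 103°) = 0.004491 I₀ · cos²(65°) = 0.000802 I₀.
That is 0.0802% of the incident intensity.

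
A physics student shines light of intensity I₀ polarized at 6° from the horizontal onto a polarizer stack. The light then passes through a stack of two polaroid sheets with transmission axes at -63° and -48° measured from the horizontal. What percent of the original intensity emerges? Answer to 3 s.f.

≈ 12.0%

I₁ = I₀ cos²(-63° − 6°) = I₀ cos²(69°) = 0.1284 I₀.
I₂ = I₁ cos²(-48° + 63°) = 0.1284 I₀ · cos²(15°) = 0.1198 I₀.
That is 11.98% of the incident intensity.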